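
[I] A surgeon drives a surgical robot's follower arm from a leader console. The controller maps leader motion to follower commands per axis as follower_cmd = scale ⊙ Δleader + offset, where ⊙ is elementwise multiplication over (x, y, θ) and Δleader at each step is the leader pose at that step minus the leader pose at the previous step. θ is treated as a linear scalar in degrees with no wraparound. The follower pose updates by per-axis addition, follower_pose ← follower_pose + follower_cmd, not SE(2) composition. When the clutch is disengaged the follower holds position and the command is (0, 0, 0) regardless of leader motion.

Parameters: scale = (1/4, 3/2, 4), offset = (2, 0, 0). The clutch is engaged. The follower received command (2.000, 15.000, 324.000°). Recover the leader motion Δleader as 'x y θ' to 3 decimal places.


axis x: (2.000 − 2) / (1/4) = 0.000
axis y: (15.000 − 0) / (3/2) = 10.000
axis θ: (324.000 − 0) / (4) = 81.000

0.000 10.000 81.000


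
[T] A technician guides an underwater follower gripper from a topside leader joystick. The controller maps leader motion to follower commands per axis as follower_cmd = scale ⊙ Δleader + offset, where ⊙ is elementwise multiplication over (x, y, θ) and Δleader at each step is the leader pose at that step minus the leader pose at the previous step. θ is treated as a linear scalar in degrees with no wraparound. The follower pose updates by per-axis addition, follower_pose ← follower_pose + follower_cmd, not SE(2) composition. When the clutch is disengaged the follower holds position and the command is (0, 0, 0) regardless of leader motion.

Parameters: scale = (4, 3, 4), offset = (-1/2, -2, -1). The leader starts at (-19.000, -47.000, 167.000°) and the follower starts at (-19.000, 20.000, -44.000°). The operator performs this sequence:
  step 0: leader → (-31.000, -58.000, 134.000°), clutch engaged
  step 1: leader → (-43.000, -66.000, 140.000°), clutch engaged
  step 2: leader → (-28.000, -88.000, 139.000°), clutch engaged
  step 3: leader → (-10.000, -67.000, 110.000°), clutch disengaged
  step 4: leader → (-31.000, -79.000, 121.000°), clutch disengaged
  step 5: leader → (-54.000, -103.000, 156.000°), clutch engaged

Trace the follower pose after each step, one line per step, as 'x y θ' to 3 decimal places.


step 0: Δleader=(-12.000, -11.000, -33.000°), engaged; cmd=(-48.500, -35.000, -133.000°) → follower=(-67.500, -15.000, -177.000°)
step 1: Δleader=(-12.000, -8.000, 6.000°), engaged; cmd=(-48.500, -26.000, 23.000°) → follower=(-116.000, -41.000, -154.000°)
step 2: Δleader=(15.000, -22.000, -1.000°), engaged; cmd=(59.500, -68.000, -5.000°) → follower=(-56.500, -109.000, -159.000°)
step 3: Δleader=(18.000, 21.000, -29.000°), disengaged; cmd=(0,0,0) → follower holds at (-56.500, -109.000, -159.000°)
step 4: Δleader=(-21.000, -12.000, 11.000°), disengaged; cmd=(0,0,0) → follower holds at (-56.500, -109.000, -159.000°)
step 5: Δleader=(-23.000, -24.000, 35.000°), engaged; cmd=(-92.500, -74.000, 139.000°) → follower=(-149.000, -183.000, -20.000°)

-67.500 -15.000 -177.000
-116.000 -41.000 -154.000
-56.500 -109.000 -159.000
-56.500 -109.000 -159.000
-56.500 -109.000 -159.000
-149.000 -183.000 -20.000


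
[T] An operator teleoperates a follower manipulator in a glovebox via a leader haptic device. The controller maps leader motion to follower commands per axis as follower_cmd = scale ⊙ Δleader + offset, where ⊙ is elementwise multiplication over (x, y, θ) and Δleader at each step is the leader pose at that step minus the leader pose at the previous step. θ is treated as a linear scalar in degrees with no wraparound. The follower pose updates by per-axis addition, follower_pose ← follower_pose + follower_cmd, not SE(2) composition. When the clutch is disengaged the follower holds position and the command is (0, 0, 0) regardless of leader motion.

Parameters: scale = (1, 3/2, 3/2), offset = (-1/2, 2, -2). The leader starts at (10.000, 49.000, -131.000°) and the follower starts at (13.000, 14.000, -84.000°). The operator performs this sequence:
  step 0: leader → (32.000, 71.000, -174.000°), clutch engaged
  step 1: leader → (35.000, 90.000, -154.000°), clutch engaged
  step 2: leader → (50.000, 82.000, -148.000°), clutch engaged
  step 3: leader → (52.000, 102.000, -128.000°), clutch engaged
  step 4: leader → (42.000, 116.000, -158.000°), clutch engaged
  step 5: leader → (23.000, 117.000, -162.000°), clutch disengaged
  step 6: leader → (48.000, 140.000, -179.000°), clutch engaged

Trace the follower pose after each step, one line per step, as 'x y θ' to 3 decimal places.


step 0: Δleader=(22.000, 22.000, -43.000°), engaged; cmd=(21.500, 35.000, -66.500°) → follower=(34.500, 49.000, -150.500°)
step 1: Δleader=(3.000, 19.000, 20.000°), engaged; cmd=(2.500, 30.500, 28.000°) → follower=(37.000, 79.500, -122.500°)
step 2: Δleader=(15.000, -8.000, 6.000°), engaged; cmd=(14.500, -10.000, 7.000°) → follower=(51.500, 69.500, -115.500°)
step 3: Δleader=(2.000, 20.000, 20.000°), engaged; cmd=(1.500, 32.000, 28.000°) → follower=(53.000, 101.500, -87.500°)
step 4: Δleader=(-10.000, 14.000, -30.000°), engaged; cmd=(-10.500, 23.000, -47.000°) → follower=(42.500, 124.500, -134.500°)
step 5: Δleader=(-19.000, 1.000, -4.000°), disengaged; cmd=(0,0,0) → follower holds at (42.500, 124.500, -134.500°)
step 6: Δleader=(25.000, 23.000, -17.000°), engaged; cmd=(24.500, 36.500, -27.500°) → follower=(67.000, 161.000, -162.000°)

34.500 49.000 -150.500
37.000 79.500 -122.500
51.500 69.500 -115.500
53.000 101.500 -87.500
42.500 124.500 -134.500
42.500 124.500 -134.500
67.000 161.000 -162.000


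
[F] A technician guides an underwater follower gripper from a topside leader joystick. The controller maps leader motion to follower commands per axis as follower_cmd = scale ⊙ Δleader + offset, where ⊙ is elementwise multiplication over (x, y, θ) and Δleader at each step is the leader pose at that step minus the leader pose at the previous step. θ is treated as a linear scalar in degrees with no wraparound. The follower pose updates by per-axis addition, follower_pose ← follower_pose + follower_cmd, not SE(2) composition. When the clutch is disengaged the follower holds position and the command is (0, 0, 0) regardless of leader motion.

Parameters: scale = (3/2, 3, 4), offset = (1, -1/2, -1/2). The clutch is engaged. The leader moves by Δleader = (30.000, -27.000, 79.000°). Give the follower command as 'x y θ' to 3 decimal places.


46.000 -81.500 315.500

axis x: 3/2·30.000 + 1 = 46.000
axis y: 3·-27.000 + -1/2 = -81.500
axis θ: 4·79.000 + -1/2 = 315.500


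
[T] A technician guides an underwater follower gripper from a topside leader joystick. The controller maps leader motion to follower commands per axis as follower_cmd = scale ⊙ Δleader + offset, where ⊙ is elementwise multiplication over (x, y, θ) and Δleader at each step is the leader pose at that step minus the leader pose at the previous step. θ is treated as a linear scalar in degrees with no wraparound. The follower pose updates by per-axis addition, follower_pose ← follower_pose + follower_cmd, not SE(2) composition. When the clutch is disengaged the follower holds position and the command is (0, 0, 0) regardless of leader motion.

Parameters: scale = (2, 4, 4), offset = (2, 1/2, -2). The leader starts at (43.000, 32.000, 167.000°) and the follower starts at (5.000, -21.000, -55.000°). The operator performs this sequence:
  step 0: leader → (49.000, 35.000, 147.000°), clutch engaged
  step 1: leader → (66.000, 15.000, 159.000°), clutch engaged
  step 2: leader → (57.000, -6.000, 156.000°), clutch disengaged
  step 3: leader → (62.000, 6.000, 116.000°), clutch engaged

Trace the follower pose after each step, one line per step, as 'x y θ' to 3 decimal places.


step 0: Δleader=(6.000, 3.000, -20.000°), engaged; cmd=(14.000, 12.500, -82.000°) → follower=(19.000, -8.500, -137.000°)
step 1: Δleader=(17.000, -20.000, 12.000°), engaged; cmd=(36.000, -79.500, 46.000°) → follower=(55.000, -88.000, -91.000°)
step 2: Δleader=(-9.000, -21.000, -3.000°), disengaged; cmd=(0,0,0) → follower holds at (55.000, -88.000, -91.000°)
step 3: Δleader=(5.000, 12.000, -40.000°), engaged; cmd=(12.000, 48.500, -162.000°) → follower=(67.000, -39.500, -253.000°)

19.000 -8.500 -137.000
55.000 -88.000 -91.000
55.000 -88.000 -91.000
67.000 -39.500 -253.000


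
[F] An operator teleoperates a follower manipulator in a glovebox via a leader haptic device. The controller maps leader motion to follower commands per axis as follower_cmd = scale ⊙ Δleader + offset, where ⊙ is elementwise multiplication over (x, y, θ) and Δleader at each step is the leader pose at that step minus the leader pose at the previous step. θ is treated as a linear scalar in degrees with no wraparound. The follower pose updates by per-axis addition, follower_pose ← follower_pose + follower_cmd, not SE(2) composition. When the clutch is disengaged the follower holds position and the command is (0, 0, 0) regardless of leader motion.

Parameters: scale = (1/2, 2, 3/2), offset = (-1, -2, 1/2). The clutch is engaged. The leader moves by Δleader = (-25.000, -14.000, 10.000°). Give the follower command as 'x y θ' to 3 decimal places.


-13.500 -30.000 15.500

axis x: 1/2·-25.000 + -1 = -13.500
axis y: 2·-14.000 + -2 = -30.000
axis θ: 3/2·10.000 + 1/2 = 15.500


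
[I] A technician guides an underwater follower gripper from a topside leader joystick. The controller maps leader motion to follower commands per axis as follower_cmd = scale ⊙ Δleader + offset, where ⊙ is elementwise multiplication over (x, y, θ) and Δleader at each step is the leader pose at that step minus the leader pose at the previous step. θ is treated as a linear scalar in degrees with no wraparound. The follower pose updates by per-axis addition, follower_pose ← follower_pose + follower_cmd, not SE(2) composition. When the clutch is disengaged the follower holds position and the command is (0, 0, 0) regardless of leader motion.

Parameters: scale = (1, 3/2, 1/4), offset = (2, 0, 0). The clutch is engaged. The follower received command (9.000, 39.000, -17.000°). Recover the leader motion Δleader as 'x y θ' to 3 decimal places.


axis x: (9.000 − 2) / (1) = 7.000
axis y: (39.000 − 0) / (3/2) = 26.000
axis θ: (-17.000 − 0) / (1/4) = -68.000

7.000 26.000 -68.000


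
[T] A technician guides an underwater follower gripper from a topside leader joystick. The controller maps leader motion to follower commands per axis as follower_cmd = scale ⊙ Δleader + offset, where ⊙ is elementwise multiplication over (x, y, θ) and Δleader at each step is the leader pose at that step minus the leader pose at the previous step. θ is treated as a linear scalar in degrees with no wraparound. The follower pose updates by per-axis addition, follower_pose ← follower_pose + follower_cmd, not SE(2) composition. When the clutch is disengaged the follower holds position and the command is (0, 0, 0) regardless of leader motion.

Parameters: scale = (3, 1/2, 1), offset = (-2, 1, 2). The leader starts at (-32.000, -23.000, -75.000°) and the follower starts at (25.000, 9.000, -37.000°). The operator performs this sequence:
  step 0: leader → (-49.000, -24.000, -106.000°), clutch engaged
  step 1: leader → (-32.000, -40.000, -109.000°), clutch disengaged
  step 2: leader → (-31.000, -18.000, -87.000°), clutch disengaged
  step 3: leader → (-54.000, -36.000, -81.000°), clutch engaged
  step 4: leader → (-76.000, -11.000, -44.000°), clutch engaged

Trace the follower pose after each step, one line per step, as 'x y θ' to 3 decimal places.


-28.000 9.500 -66.000
-28.000 9.500 -66.000
-28.000 9.500 -66.000
-99.000 1.500 -58.000
-167.000 15.000 -19.000

step 0: Δleader=(-17.000, -1.000, -31.000°), engaged; cmd=(-53.000, 0.500, -29.000°) → follower=(-28.000, 9.500, -66.000°)
step 1: Δleader=(17.000, -16.000, -3.000°), disengaged; cmd=(0,0,0) → follower holds at (-28.000, 9.500, -66.000°)
step 2: Δleader=(1.000, 22.000, 22.000°), disengaged; cmd=(0,0,0) → follower holds at (-28.000, 9.500, -66.000°)
step 3: Δleader=(-23.000, -18.000, 6.000°), engaged; cmd=(-71.000, -8.000, 8.000°) → follower=(-99.000, 1.500, -58.000°)
step 4: Δleader=(-22.000, 25.000, 37.000°), engaged; cmd=(-68.000, 13.500, 39.000°) → follower=(-167.000, 15.000, -19.000°)


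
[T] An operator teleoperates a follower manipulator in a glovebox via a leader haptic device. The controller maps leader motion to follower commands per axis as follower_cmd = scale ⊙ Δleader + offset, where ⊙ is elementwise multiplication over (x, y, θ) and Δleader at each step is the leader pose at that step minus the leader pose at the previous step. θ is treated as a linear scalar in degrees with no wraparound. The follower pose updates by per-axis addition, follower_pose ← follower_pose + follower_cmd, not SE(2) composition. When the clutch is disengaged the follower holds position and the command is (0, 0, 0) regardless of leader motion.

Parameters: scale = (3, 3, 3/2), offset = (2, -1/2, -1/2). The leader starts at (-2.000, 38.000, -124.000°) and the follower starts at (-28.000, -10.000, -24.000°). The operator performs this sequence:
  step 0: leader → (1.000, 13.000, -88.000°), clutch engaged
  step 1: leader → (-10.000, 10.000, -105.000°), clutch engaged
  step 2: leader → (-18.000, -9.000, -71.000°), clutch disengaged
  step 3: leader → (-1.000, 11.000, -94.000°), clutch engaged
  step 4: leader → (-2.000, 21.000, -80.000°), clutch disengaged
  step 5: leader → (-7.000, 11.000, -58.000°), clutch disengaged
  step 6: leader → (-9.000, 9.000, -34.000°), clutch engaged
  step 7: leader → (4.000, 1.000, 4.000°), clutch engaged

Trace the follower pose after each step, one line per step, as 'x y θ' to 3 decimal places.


step 0: Δleader=(3.000, -25.000, 36.000°), engaged; cmd=(11.000, -75.500, 53.500°) → follower=(-17.000, -85.500, 29.500°)
step 1: Δleader=(-11.000, -3.000, -17.000°), engaged; cmd=(-31.000, -9.500, -26.000°) → follower=(-48.000, -95.000, 3.500°)
step 2: Δleader=(-8.000, -19.000, 34.000°), disengaged; cmd=(0,0,0) → follower holds at (-48.000, -95.000, 3.500°)
step 3: Δleader=(17.000, 20.000, -23.000°), engaged; cmd=(53.000, 59.500, -35.000°) → follower=(5.000, -35.500, -31.500°)
step 4: Δleader=(-1.000, 10.000, 14.000°), disengaged; cmd=(0,0,0) → follower holds at (5.000, -35.500, -31.500°)
step 5: Δleader=(-5.000, -10.000, 22.000°), disengaged; cmd=(0,0,0) → follower holds at (5.000, -35.500, -31.500°)
step 6: Δleader=(-2.000, -2.000, 24.000°), engaged; cmd=(-4.000, -6.500, 35.500°) → follower=(1.000, -42.000, 4.000°)
step 7: Δleader=(13.000, -8.000, 38.000°), engaged; cmd=(41.000, -24.500, 56.500°) → follower=(42.000, -66.500, 60.500°)

-17.000 -85.500 29.500
-48.000 -95.000 3.500
-48.000 -95.000 3.500
5.000 -35.500 -31.500
5.000 -35.500 -31.500
5.000 -35.500 -31.500
1.000 -42.000 4.000
42.000 -66.500 60.500


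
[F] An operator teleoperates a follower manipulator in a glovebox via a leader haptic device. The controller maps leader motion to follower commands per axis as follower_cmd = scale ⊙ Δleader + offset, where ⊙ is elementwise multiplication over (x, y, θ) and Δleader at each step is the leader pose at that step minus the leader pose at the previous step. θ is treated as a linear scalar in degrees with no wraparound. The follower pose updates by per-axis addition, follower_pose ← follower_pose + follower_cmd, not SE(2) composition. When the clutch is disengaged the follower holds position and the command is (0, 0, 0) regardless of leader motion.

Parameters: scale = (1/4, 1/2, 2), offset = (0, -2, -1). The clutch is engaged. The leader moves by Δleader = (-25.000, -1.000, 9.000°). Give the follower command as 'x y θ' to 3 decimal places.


-6.250 -2.500 17.000

axis x: 1/4·-25.000 + 0 = -6.250
axis y: 1/2·-1.000 + -2 = -2.500
axis θ: 2·9.000 + -1 = 17.000


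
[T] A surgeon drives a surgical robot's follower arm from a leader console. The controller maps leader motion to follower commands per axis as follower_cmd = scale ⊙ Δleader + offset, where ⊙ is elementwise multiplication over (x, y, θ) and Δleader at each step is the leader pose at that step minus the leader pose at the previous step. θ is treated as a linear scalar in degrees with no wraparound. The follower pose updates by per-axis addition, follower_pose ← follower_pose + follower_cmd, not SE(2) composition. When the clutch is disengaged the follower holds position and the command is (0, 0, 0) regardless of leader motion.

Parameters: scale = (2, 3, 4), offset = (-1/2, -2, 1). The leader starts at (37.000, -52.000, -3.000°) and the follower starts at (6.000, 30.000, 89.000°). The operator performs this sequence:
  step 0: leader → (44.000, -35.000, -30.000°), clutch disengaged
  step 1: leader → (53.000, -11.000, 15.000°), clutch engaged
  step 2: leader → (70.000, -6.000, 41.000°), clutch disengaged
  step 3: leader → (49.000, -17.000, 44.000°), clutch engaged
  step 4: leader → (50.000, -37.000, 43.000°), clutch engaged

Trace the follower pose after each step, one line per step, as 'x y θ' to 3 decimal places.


step 0: Δleader=(7.000, 17.000, -27.000°), disengaged; cmd=(0,0,0) → follower holds at (6.000, 30.000, 89.000°)
step 1: Δleader=(9.000, 24.000, 45.000°), engaged; cmd=(17.500, 70.000, 181.000°) → follower=(23.500, 100.000, 270.000°)
step 2: Δleader=(17.000, 5.000, 26.000°), disengaged; cmd=(0,0,0) → follower holds at (23.500, 100.000, 270.000°)
step 3: Δleader=(-21.000, -11.000, 3.000°), engaged; cmd=(-42.500, -35.000, 13.000°) → follower=(-19.000, 65.000, 283.000°)
step 4: Δleader=(1.000, -20.000, -1.000°), engaged; cmd=(1.500, -62.000, -3.000°) → follower=(-17.500, 3.000, 280.000°)

6.000 30.000 89.000
23.500 100.000 270.000
23.500 100.000 270.000
-19.000 65.000 283.000
-17.500 3.000 280.000


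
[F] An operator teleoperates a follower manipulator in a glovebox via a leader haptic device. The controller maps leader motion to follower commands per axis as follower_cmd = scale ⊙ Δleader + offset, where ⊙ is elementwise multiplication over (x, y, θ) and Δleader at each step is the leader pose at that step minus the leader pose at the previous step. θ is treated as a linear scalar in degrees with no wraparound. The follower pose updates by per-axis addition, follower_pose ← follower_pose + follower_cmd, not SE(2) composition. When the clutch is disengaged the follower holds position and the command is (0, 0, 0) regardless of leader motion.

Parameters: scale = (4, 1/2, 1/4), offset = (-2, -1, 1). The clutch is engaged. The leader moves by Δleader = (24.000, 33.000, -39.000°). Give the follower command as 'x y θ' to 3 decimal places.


94.000 15.500 -8.750

axis x: 4·24.000 + -2 = 94.000
axis y: 1/2·33.000 + -1 = 15.500
axis θ: 1/4·-39.000 + 1 = -8.750


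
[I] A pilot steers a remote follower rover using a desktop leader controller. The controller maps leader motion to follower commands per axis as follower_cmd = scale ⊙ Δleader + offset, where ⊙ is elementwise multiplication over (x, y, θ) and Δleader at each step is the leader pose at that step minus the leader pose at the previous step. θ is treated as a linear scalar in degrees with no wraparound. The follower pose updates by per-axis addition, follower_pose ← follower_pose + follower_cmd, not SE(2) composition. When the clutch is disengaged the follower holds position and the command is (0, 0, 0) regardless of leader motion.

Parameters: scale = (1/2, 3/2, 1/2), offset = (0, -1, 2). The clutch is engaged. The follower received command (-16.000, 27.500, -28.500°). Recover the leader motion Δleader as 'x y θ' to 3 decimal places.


-32.000 19.000 -61.000

axis x: (-16.000 − 0) / (1/2) = -32.000
axis y: (27.500 − -1) / (3/2) = 19.000
axis θ: (-28.500 − 2) / (1/2) = -61.000


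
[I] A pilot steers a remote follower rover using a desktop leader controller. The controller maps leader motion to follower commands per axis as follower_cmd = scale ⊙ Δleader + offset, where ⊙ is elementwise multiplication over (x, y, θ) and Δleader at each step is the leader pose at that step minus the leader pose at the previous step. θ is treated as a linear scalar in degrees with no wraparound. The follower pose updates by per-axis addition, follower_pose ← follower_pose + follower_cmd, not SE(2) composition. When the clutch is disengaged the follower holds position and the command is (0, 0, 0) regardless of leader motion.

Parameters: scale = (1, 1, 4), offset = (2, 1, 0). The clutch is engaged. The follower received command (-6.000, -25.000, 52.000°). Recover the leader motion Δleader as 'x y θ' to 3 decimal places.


axis x: (-6.000 − 2) / (1) = -8.000
axis y: (-25.000 − 1) / (1) = -26.000
axis θ: (52.000 − 0) / (4) = 13.000

-8.000 -26.000 13.000


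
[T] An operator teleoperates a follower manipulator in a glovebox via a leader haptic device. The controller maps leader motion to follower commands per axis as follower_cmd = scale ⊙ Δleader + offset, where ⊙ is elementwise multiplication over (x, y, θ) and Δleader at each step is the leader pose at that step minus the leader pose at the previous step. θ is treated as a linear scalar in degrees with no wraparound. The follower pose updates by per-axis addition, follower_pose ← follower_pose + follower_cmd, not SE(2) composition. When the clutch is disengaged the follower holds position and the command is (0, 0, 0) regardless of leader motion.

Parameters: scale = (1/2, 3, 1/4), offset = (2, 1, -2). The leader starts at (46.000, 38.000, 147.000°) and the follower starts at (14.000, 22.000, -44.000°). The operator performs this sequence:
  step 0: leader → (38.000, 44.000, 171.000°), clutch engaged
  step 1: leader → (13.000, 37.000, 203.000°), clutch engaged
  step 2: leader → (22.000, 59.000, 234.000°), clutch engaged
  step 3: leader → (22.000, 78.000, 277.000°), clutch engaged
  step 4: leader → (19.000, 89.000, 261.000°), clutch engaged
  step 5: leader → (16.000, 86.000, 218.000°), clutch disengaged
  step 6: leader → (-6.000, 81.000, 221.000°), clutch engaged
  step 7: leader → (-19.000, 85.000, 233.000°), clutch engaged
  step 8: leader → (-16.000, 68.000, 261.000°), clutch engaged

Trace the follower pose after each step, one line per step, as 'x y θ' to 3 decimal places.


step 0: Δleader=(-8.000, 6.000, 24.000°), engaged; cmd=(-2.000, 19.000, 4.000°) → follower=(12.000, 41.000, -40.000°)
step 1: Δleader=(-25.000, -7.000, 32.000°), engaged; cmd=(-10.500, -20.000, 6.000°) → follower=(1.500, 21.000, -34.000°)
step 2: Δleader=(9.000, 22.000, 31.000°), engaged; cmd=(6.500, 67.000, 5.750°) → follower=(8.000, 88.000, -28.250°)
step 3: Δleader=(0.000, 19.000, 43.000°), engaged; cmd=(2.000, 58.000, 8.750°) → follower=(10.000, 146.000, -19.500°)
step 4: Δleader=(-3.000, 11.000, -16.000°), engaged; cmd=(0.500, 34.000, -6.000°) → follower=(10.500, 180.000, -25.500°)
step 5: Δleader=(-3.000, -3.000, -43.000°), disengaged; cmd=(0,0,0) → follower holds at (10.500, 180.000, -25.500°)
step 6: Δleader=(-22.000, -5.000, 3.000°), engaged; cmd=(-9.000, -14.000, -1.250°) → follower=(1.500, 166.000, -26.750°)
step 7: Δleader=(-13.000, 4.000, 12.000°), engaged; cmd=(-4.500, 13.000, 1.000°) → follower=(-3.000, 179.000, -25.750°)
step 8: Δleader=(3.000, -17.000, 28.000°), engaged; cmd=(3.500, -50.000, 5.000°) → follower=(0.500, 129.000, -20.750°)

12.000 41.000 -40.000
1.500 21.000 -34.000
8.000 88.000 -28.250
10.000 146.000 -19.500
10.500 180.000 -25.500
10.500 180.000 -25.500
1.500 166.000 -26.750
-3.000 179.000 -25.750
0.500 129.000 -20.750


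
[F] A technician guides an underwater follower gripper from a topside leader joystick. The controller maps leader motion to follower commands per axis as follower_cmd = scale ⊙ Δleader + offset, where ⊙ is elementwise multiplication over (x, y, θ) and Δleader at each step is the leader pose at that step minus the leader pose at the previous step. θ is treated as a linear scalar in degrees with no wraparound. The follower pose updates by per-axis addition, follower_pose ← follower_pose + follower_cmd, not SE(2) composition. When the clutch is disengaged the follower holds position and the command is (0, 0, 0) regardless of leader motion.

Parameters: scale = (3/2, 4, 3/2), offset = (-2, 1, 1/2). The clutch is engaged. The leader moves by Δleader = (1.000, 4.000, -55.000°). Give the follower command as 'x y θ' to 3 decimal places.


-0.500 17.000 -82.000

axis x: 3/2·1.000 + -2 = -0.500
axis y: 4·4.000 + 1 = 17.000
axis θ: 3/2·-55.000 + 1/2 = -82.000


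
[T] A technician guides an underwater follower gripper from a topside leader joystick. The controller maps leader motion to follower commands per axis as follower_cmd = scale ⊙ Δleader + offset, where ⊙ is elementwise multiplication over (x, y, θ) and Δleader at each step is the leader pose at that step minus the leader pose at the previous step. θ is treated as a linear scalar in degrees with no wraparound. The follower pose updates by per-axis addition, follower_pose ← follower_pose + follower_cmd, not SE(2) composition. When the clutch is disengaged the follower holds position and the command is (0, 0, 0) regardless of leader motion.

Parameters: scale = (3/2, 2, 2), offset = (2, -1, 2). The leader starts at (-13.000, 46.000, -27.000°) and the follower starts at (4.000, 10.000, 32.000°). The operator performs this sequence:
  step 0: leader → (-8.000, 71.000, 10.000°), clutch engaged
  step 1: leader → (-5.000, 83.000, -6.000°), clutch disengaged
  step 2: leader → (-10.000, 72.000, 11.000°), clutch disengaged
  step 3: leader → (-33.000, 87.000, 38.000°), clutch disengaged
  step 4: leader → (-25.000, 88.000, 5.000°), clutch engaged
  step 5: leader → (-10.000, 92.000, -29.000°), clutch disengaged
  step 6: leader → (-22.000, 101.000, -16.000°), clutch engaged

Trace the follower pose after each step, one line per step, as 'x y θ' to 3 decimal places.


step 0: Δleader=(5.000, 25.000, 37.000°), engaged; cmd=(9.500, 49.000, 76.000°) → follower=(13.500, 59.000, 108.000°)
step 1: Δleader=(3.000, 12.000, -16.000°), disengaged; cmd=(0,0,0) → follower holds at (13.500, 59.000, 108.000°)
step 2: Δleader=(-5.000, -11.000, 17.000°), disengaged; cmd=(0,0,0) → follower holds at (13.500, 59.000, 108.000°)
step 3: Δleader=(-23.000, 15.000, 27.000°), disengaged; cmd=(0,0,0) → follower holds at (13.500, 59.000, 108.000°)
step 4: Δleader=(8.000, 1.000, -33.000°), engaged; cmd=(14.000, 1.000, -64.000°) → follower=(27.500, 60.000, 44.000°)
step 5: Δleader=(15.000, 4.000, -34.000°), disengaged; cmd=(0,0,0) → follower holds at (27.500, 60.000, 44.000°)
step 6: Δleader=(-12.000, 9.000, 13.000°), engaged; cmd=(-16.000, 17.000, 28.000°) → follower=(11.500, 77.000, 72.000°)

13.500 59.000 108.000
13.500 59.000 108.000
13.500 59.000 108.000
13.500 59.000 108.000
27.500 60.000 44.000
27.500 60.000 44.000
11.500 77.000 72.000


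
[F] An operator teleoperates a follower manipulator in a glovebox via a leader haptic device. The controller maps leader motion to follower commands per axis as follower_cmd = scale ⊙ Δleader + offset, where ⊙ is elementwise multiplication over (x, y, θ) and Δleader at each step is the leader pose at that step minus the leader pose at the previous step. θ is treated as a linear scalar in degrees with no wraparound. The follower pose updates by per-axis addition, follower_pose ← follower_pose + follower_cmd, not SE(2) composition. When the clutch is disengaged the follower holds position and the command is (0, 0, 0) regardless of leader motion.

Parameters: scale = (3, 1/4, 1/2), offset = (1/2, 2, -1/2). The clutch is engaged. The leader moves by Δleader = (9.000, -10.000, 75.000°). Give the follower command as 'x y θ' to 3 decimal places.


27.500 -0.500 37.000

axis x: 3·9.000 + 1/2 = 27.500
axis y: 1/4·-10.000 + 2 = -0.500
axis θ: 1/2·75.000 + -1/2 = 37.000


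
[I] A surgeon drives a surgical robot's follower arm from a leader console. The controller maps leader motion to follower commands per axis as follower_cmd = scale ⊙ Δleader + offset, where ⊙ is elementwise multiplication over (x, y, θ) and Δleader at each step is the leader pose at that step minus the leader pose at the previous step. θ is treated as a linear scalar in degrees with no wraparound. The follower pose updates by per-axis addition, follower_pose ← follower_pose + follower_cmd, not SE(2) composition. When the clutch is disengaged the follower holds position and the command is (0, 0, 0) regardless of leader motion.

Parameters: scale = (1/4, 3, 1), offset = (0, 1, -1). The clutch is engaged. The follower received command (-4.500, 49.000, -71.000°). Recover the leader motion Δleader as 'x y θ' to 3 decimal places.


axis x: (-4.500 − 0) / (1/4) = -18.000
axis y: (49.000 − 1) / (3) = 16.000
axis θ: (-71.000 − -1) / (1) = -70.000

-18.000 16.000 -70.000


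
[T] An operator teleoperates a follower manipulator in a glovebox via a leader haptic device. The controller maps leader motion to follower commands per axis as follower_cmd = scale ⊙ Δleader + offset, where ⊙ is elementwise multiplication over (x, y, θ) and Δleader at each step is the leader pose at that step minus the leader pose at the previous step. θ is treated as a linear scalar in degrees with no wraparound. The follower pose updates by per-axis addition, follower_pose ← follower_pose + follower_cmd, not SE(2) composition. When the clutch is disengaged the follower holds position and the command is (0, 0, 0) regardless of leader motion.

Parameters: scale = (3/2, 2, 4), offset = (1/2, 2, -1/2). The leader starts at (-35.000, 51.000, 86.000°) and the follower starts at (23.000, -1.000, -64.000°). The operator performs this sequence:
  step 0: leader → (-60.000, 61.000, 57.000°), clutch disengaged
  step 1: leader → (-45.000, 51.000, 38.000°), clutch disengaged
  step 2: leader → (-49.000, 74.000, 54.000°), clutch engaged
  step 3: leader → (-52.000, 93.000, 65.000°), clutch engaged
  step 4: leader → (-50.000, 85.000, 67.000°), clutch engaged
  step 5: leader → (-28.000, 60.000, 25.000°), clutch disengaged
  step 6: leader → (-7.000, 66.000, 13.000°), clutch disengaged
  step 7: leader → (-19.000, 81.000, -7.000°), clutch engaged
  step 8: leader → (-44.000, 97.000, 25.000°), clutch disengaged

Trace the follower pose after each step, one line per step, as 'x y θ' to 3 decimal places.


23.000 -1.000 -64.000
23.000 -1.000 -64.000
17.500 47.000 -0.500
13.500 87.000 43.000
17.000 73.000 50.500
17.000 73.000 50.500
17.000 73.000 50.500
-0.500 105.000 -30.000
-0.500 105.000 -30.000

step 0: Δleader=(-25.000, 10.000, -29.000°), disengaged; cmd=(0,0,0) → follower holds at (23.000, -1.000, -64.000°)
step 1: Δleader=(15.000, -10.000, -19.000°), disengaged; cmd=(0,0,0) → follower holds at (23.000, -1.000, -64.000°)
step 2: Δleader=(-4.000, 23.000, 16.000°), engaged; cmd=(-5.500, 48.000, 63.500°) → follower=(17.500, 47.000, -0.500°)
step 3: Δleader=(-3.000, 19.000, 11.000°), engaged; cmd=(-4.000, 40.000, 43.500°) → follower=(13.500, 87.000, 43.000°)
step 4: Δleader=(2.000, -8.000, 2.000°), engaged; cmd=(3.500, -14.000, 7.500°) → follower=(17.000, 73.000, 50.500°)
step 5: Δleader=(22.000, -25.000, -42.000°), disengaged; cmd=(0,0,0) → follower holds at (17.000, 73.000, 50.500°)
step 6: Δleader=(21.000, 6.000, -12.000°), disengaged; cmd=(0,0,0) → follower holds at (17.000, 73.000, 50.500°)
step 7: Δleader=(-12.000, 15.000, -20.000°), engaged; cmd=(-17.500, 32.000, -80.500°) → follower=(-0.500, 105.000, -30.000°)
step 8: Δleader=(-25.000, 16.000, 32.000°), disengaged; cmd=(0,0,0) → follower holds at (-0.500, 105.000, -30.000°)


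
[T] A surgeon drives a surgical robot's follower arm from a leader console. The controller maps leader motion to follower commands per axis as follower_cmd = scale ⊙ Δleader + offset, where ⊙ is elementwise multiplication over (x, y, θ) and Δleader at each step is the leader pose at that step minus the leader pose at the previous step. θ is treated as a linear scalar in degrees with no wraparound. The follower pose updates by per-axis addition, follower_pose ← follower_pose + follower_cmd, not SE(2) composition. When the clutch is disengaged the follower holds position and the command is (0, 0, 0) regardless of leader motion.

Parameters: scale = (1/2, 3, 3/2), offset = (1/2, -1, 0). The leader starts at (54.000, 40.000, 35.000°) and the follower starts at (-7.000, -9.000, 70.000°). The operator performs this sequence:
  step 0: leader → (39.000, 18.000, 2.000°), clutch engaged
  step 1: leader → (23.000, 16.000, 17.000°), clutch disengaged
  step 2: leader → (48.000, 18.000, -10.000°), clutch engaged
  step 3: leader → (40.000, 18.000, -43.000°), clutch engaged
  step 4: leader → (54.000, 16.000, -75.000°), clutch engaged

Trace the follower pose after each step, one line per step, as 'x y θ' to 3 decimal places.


-14.000 -76.000 20.500
-14.000 -76.000 20.500
-1.000 -71.000 -20.000
-4.500 -72.000 -69.500
3.000 -79.000 -117.500

step 0: Δleader=(-15.000, -22.000, -33.000°), engaged; cmd=(-7.000, -67.000, -49.500°) → follower=(-14.000, -76.000, 20.500°)
step 1: Δleader=(-16.000, -2.000, 15.000°), disengaged; cmd=(0,0,0) → follower holds at (-14.000, -76.000, 20.500°)
step 2: Δleader=(25.000, 2.000, -27.000°), engaged; cmd=(13.000, 5.000, -40.500°) → follower=(-1.000, -71.000, -20.000°)
step 3: Δleader=(-8.000, 0.000, -33.000°), engaged; cmd=(-3.500, -1.000, -49.500°) → follower=(-4.500, -72.000, -69.500°)
step 4: Δleader=(14.000, -2.000, -32.000°), engaged; cmd=(7.500, -7.000, -48.000°) → follower=(3.000, -79.000, -117.500°)


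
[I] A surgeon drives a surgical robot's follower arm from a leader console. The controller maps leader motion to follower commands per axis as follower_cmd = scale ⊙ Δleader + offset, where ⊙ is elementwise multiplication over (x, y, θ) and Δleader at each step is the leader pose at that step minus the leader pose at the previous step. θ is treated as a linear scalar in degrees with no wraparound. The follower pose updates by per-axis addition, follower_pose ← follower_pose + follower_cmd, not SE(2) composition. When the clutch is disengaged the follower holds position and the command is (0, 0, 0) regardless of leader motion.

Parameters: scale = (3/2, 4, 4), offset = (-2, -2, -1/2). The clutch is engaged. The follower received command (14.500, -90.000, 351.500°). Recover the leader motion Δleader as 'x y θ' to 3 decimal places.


axis x: (14.500 − -2) / (3/2) = 11.000
axis y: (-90.000 − -2) / (4) = -22.000
axis θ: (351.500 − -1/2) / (4) = 88.000

11.000 -22.000 88.000


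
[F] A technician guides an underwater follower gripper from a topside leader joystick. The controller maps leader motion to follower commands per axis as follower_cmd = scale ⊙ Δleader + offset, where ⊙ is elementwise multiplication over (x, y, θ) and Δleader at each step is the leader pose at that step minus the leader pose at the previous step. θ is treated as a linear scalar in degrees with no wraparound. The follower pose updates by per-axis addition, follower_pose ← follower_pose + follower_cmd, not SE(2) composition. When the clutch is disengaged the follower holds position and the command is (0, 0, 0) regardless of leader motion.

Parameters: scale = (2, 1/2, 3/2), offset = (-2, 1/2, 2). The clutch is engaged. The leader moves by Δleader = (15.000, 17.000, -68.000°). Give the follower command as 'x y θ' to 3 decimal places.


28.000 9.000 -100.000

axis x: 2·15.000 + -2 = 28.000
axis y: 1/2·17.000 + 1/2 = 9.000
axis θ: 3/2·-68.000 + 2 = -100.000


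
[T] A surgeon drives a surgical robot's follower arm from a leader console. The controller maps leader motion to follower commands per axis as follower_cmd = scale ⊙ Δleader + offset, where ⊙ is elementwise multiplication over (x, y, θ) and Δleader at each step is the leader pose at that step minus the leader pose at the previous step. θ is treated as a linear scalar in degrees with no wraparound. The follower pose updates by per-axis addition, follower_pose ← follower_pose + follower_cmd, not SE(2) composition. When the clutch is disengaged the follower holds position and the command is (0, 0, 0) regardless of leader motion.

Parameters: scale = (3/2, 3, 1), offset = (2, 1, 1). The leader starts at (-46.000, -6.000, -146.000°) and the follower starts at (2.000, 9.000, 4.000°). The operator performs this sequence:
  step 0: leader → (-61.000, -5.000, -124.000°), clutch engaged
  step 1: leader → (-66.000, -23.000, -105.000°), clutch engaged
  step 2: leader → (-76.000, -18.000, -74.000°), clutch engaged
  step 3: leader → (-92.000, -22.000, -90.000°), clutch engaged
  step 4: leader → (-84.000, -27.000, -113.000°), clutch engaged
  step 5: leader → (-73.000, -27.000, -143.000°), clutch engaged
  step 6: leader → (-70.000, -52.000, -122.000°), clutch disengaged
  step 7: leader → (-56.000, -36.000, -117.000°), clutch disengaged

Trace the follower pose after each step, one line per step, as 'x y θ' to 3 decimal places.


step 0: Δleader=(-15.000, 1.000, 22.000°), engaged; cmd=(-20.500, 4.000, 23.000°) → follower=(-18.500, 13.000, 27.000°)
step 1: Δleader=(-5.000, -18.000, 19.000°), engaged; cmd=(-5.500, -53.000, 20.000°) → follower=(-24.000, -40.000, 47.000°)
step 2: Δleader=(-10.000, 5.000, 31.000°), engaged; cmd=(-13.000, 16.000, 32.000°) → follower=(-37.000, -24.000, 79.000°)
step 3: Δleader=(-16.000, -4.000, -16.000°), engaged; cmd=(-22.000, -11.000, -15.000°) → follower=(-59.000, -35.000, 64.000°)
step 4: Δleader=(8.000, -5.000, -23.000°), engaged; cmd=(14.000, -14.000, -22.000°) → follower=(-45.000, -49.000, 42.000°)
step 5: Δleader=(11.000, 0.000, -30.000°), engaged; cmd=(18.500, 1.000, -29.000°) → follower=(-26.500, -48.000, 13.000°)
step 6: Δleader=(3.000, -25.000, 21.000°), disengaged; cmd=(0,0,0) → follower holds at (-26.500, -48.000, 13.000°)
step 7: Δleader=(14.000, 16.000, 5.000°), disengaged; cmd=(0,0,0) → follower holds at (-26.500, -48.000, 13.000°)

-18.500 13.000 27.000
-24.000 -40.000 47.000
-37.000 -24.000 79.000
-59.000 -35.000 64.000
-45.000 -49.000 42.000
-26.500 -48.000 13.000
-26.500 -48.000 13.000
-26.500 -48.000 13.000


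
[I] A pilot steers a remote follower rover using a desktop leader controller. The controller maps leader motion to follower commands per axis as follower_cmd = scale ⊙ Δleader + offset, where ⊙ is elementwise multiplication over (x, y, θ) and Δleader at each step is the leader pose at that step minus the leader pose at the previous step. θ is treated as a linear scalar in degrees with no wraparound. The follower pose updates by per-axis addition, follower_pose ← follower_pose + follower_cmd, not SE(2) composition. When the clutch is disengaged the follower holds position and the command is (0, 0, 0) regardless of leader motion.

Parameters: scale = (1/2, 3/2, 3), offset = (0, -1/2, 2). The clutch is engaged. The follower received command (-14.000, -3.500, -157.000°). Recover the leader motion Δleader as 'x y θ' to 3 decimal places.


axis x: (-14.000 − 0) / (1/2) = -28.000
axis y: (-3.500 − -1/2) / (3/2) = -2.000
axis θ: (-157.000 − 2) / (3) = -53.000

-28.000 -2.000 -53.000


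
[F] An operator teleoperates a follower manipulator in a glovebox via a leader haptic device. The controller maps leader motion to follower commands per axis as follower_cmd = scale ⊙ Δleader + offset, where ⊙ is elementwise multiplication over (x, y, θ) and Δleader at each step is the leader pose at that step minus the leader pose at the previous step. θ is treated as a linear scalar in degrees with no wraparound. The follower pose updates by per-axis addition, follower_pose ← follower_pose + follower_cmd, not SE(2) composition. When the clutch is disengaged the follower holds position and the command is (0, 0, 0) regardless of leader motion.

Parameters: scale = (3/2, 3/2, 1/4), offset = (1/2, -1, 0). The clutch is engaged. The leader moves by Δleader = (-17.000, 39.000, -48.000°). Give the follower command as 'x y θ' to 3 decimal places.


axis x: 3/2·-17.000 + 1/2 = -25.000
axis y: 3/2·39.000 + -1 = 57.500
axis θ: 1/4·-48.000 + 0 = -12.000

-25.000 57.500 -12.000
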